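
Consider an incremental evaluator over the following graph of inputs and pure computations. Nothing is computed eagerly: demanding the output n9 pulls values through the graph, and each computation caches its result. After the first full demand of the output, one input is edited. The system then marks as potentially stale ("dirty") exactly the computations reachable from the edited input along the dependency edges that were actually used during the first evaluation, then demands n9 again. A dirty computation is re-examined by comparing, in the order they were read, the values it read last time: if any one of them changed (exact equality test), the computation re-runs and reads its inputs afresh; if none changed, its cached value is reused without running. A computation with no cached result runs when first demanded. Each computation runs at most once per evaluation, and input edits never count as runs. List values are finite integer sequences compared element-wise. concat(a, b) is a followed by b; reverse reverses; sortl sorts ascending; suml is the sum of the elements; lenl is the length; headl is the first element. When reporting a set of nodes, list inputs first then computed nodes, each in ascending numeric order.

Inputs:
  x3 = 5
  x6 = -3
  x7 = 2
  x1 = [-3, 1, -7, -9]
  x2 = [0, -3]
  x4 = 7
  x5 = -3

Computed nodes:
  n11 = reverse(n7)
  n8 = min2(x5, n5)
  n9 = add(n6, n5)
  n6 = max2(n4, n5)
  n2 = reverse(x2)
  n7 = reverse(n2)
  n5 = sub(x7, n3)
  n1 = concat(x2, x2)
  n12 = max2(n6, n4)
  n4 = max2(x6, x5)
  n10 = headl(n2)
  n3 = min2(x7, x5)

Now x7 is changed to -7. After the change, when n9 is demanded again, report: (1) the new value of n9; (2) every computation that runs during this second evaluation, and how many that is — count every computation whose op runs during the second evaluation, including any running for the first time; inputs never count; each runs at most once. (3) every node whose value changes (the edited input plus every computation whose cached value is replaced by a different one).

Initial pass — values computed on the first demand:
  n3 = min2(2, -3) = -3
  n4 = max2(-3, -3) = -3
  n5 = sub(2, -3) = 5
  n6 = max2(-3, 5) = 5
  n9 = add(5, 5) = 10

Second demand — change propagation:
  n3: re-runs because x7 2->-7; new result -7.
  n5: re-runs because x7 2->-7; n3 -3->-7; new result 0.
  n6: re-runs because n5 5->0; new result 0.
  n9: re-runs because n6 5->0; n5 5->0; new result 0.

n9 now evaluates to 0.
Run set: n3, n5, n6, n9 (4 run).
Changed values: x7, n3, n5, n6, n9.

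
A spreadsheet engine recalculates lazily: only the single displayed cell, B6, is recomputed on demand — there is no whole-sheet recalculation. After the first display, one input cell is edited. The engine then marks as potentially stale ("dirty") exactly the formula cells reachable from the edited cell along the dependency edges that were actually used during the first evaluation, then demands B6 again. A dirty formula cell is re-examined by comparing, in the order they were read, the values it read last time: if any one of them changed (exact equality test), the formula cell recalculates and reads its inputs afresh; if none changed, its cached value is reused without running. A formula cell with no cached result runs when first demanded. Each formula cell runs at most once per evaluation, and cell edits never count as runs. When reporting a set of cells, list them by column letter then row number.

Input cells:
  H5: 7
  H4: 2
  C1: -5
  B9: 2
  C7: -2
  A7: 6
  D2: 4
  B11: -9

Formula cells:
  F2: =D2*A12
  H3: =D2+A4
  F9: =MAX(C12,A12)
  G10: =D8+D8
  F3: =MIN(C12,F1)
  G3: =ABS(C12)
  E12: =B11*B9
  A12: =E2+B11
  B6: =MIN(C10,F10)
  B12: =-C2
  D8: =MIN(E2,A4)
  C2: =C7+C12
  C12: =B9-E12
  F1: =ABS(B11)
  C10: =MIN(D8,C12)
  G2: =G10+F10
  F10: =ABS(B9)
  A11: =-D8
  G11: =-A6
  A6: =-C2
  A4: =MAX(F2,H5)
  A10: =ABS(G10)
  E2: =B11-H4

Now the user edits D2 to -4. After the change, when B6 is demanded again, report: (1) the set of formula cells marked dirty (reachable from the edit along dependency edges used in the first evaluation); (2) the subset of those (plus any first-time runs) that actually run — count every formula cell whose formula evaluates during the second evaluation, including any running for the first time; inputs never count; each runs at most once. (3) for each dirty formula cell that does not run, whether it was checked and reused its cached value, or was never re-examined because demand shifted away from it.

Marked dirty: A4, B6, C10, D8, F2.
Formula cells that run: A4, D8, F2 — 3 in total.
Checked but reused from cache: B6, C10.
Key observation: the change is absorbed at D8 — it re-runs but produces the same value, and the output's value is unchanged.

First evaluation (everything demanded from the output):
  E2 = -9 - 2 = -11
  A12 = -11 + -9 = -20
  E12 = -9 * 2 = -18
  C12 = 2 - -18 = 20
  F2 = 4 * -20 = -80
  A4 = MAX(-80, 7) = 7
  D8 = MIN(-11, 7) = -11
  C10 = MIN(-11, 20) = -11
  F10 = ABS(2) = 2
  B6 = MIN(-11, 2) = -11

Propagation after the edit:
  F2: runs — D2 4->-4; result 80.
  A4: runs — F2 -80->80; result 80.
  D8: runs — A4 7->80; result -11 (same value as before).
  C10: checked — values it read are unchanged (D8 unchanged, C12 unchanged); reused cached -11 without running.
  B6: checked — values it read are unchanged (C10 unchanged, F10 unchanged); reused cached -11 without running.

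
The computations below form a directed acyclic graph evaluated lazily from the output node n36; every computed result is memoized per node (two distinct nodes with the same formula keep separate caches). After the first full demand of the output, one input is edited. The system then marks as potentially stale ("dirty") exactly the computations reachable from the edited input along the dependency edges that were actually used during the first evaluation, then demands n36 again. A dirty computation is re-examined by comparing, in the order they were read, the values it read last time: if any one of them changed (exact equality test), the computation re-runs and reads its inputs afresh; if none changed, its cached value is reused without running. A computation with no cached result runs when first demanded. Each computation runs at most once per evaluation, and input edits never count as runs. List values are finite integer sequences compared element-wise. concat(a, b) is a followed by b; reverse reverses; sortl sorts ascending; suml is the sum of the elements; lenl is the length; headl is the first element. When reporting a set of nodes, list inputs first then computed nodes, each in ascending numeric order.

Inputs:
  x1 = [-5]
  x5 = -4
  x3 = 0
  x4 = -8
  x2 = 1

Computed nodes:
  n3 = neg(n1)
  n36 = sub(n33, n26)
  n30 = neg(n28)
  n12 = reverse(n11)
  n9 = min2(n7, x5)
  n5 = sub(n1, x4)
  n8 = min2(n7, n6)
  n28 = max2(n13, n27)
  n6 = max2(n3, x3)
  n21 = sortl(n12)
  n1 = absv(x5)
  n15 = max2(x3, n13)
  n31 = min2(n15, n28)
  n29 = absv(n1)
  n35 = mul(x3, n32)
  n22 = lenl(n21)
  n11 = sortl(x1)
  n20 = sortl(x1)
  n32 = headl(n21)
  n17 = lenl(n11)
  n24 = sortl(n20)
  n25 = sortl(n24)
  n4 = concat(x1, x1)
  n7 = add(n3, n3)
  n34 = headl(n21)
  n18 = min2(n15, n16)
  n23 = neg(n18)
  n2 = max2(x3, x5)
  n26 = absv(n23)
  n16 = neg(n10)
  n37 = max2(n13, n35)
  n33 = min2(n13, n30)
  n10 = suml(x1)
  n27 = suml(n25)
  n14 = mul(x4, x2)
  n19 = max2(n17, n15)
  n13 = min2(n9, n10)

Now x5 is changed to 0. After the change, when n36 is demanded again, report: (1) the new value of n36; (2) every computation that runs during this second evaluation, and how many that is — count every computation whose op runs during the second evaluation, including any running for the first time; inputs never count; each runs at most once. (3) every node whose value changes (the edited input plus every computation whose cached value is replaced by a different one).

First demand of the output computes:
  n1 = absv(-4) = 4
  n3 = neg(4) = -4
  n7 = add(-4, -4) = -8
  n9 = min2(-8, -4) = -8
  n10 = suml([-5]) = -5
  n13 = min2(-8, -5) = -8
  n15 = max2(0, -8) = 0
  n16 = neg(-5) = 5
  n18 = min2(0, 5) = 0
  n20 = sortl([-5]) = [-5]
  n23 = neg(0) = 0
  n24 = sortl([-5]) = [-5]
  n25 = sortl([-5]) = [-5]
  n26 = absv(0) = 0
  n27 = suml([-5]) = -5
  n28 = max2(-8, -5) = -5
  n30 = neg(-5) = 5
  n33 = min2(-8, 5) = -8
  n36 = sub(-8, 0) = -8

After the edit, cleaning proceeds:
  n1: a read changed (x5 -4->0) — executes, giving 0.
  n3: a read changed (n1 4->0) — executes, giving 0.
  n7: a read changed (n3 -4->0; n3 -4->0) — executes, giving 0.
  n9: a read changed (n7 -8->0; x5 -4->0) — executes, giving 0.
  n13: a read changed (n9 -8->0) — executes, giving -5.
  n15: a read changed (n13 -8->-5) — executes, giving 0 — identical to its old value.
  n18: dirty, but its reads are unchanged (n15 unchanged, n16 unchanged); cached 0 stands.
  n23: dirty, but its reads are unchanged (n18 unchanged); cached 0 stands.
  n26: dirty, but its reads are unchanged (n23 unchanged); cached 0 stands.
  n28: a read changed (n13 -8->-5) — executes, giving -5 — identical to its old value.
  n30: dirty, but its reads are unchanged (n28 unchanged); cached 5 stands.
  n33: a read changed (n13 -8->-5) — executes, giving -5.
  n36: a read changed (n33 -8->-5) — executes, giving -5.

Note where the cutoff bites: n18 is checked, finds nothing changed, and keeps its cache.

Demanding n36 again yields -5.
9 computations run: n1, n3, n7, n9, n13, n15, n28, n33, n36.
The nodes whose values change: x5, n1, n3, n7, n9, n13, n33, n36.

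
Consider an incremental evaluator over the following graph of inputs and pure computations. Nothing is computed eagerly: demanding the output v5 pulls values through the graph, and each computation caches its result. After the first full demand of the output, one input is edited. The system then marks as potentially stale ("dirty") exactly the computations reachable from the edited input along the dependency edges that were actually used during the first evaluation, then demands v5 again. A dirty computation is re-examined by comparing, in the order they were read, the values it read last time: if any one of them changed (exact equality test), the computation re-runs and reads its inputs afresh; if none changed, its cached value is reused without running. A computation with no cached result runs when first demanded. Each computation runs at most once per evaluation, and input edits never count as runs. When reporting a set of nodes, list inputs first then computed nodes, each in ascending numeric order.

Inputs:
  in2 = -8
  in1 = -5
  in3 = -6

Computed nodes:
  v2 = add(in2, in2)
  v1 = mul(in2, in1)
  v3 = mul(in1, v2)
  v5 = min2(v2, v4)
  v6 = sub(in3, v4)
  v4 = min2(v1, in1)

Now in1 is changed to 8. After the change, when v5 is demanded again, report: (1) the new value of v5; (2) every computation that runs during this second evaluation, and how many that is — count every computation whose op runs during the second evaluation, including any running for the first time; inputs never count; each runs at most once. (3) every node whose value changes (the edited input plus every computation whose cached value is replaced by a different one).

Initial pass — values computed on the first demand:
  v1 = mul(-8, -5) = 40
  v2 = add(-8, -8) = -16
  v4 = min2(40, -5) = -5
  v5 = min2(-16, -5) = -16

Second demand — change propagation:
  v1: re-runs because in1 -5->8; new result -64.
  v4: re-runs because v1 40->-64; in1 -5->8; new result -64.
  v5: re-runs because v4 -5->-64; new result -64.

v5 now evaluates to -64.
Run set: v1, v4, v5 (3 run).
Changed values: in1, v1, v4, v5.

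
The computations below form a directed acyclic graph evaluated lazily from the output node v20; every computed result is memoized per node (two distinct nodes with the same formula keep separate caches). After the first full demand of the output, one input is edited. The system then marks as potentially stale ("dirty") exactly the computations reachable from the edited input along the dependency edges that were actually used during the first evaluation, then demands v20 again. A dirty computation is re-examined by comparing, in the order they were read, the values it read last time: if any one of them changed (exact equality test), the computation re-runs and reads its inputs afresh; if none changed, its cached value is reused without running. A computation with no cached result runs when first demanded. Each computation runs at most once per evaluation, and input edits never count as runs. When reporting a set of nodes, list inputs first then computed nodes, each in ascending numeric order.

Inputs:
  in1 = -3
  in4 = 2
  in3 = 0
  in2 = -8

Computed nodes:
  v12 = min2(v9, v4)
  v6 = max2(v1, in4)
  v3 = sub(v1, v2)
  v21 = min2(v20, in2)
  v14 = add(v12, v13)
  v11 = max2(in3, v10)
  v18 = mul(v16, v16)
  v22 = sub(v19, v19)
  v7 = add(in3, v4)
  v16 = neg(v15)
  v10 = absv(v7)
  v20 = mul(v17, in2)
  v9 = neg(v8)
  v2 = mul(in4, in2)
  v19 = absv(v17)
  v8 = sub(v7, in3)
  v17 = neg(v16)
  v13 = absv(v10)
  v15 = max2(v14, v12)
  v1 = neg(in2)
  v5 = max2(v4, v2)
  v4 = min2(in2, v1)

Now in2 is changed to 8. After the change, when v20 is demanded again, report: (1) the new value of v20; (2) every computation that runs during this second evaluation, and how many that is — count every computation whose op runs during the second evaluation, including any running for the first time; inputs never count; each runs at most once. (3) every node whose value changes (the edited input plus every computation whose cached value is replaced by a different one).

First demand of the output computes:
  v1 = neg(-8) = 8
  v4 = min2(-8, 8) = -8
  v7 = add(0, -8) = -8
  v8 = sub(-8, 0) = -8
  v9 = neg(-8) = 8
  v10 = absv(-8) = 8
  v12 = min2(8, -8) = -8
  v13 = absv(8) = 8
  v14 = add(-8, 8) = 0
  v15 = max2(0, -8) = 0
  v16 = neg(0) = 0
  v17 = neg(0) = 0
  v20 = mul(0, -8) = 0

After the edit, cleaning proceeds:
  v1: a read changed (in2 -8->8) — executes, giving -8.
  v4: a read changed (in2 -8->8; v1 8->-8) — executes, giving -8 — identical to its old value.
  v7: dirty, but its reads are unchanged (in3 unchanged, v4 unchanged); cached -8 stands.
  v8: dirty, but its reads are unchanged (v7 unchanged, in3 unchanged); cached -8 stands.
  v9: dirty, but its reads are unchanged (v8 unchanged); cached 8 stands.
  v10: dirty, but its reads are unchanged (v7 unchanged); cached 8 stands.
  v12: dirty, but its reads are unchanged (v9 unchanged, v4 unchanged); cached -8 stands.
  v13: dirty, but its reads are unchanged (v10 unchanged); cached 8 stands.
  v14: dirty, but its reads are unchanged (v12 unchanged, v13 unchanged); cached 0 stands.
  v15: dirty, but its reads are unchanged (v14 unchanged, v12 unchanged); cached 0 stands.
  v16: dirty, but its reads are unchanged (v15 unchanged); cached 0 stands.
  v17: dirty, but its reads are unchanged (v16 unchanged); cached 0 stands.
  v20: a read changed (in2 -8->8) — executes, giving 0 — identical to its old value.

Note where the cutoff bites: v7 is checked, finds nothing changed, and keeps its cache.

Demanding v20 again yields 0.
3 computations run: v1, v4, v20.
The nodes whose values change: in2, v1.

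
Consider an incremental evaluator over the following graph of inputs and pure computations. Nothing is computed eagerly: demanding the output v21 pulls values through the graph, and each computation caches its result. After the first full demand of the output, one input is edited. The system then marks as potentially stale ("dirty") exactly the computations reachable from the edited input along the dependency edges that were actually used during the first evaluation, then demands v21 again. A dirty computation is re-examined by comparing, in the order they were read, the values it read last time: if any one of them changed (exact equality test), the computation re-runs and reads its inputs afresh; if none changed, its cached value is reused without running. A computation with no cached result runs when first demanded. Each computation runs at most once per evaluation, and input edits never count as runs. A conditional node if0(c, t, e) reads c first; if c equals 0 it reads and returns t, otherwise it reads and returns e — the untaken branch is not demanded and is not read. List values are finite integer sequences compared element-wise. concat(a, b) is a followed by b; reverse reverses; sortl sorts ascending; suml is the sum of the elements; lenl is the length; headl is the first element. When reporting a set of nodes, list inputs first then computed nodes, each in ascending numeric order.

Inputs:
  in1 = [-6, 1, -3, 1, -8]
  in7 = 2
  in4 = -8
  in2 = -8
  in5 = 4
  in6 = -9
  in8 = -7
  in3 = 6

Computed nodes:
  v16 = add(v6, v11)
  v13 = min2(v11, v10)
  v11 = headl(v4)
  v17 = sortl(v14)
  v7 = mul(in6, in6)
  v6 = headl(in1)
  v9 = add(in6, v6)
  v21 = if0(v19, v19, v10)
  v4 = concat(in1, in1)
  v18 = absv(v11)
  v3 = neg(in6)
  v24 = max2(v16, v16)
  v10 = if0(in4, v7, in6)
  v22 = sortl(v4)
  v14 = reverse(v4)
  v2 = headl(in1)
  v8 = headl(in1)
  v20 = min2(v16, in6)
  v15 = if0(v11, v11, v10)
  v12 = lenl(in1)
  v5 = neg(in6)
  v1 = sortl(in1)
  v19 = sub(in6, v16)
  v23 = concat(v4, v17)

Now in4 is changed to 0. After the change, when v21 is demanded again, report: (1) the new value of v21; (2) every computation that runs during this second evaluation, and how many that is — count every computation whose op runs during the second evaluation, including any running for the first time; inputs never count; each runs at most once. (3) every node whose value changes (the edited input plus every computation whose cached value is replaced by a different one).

Initial pass — values computed on the first demand:
  v4 = concat([-6, 1, -3, 1, -8], [-6, 1, -3, 1, -8]) = [-6, 1, -3, 1, -8, -6, 1, -3, 1, -8]
  v6 = headl([-6, 1, -3, 1, -8]) = -6
  v10 = if0(in4=-8 -> else branch in6) = -9
  v11 = headl([-6, 1, -3, 1, -8, -6, 1, -3, 1, -8]) = -6
  v16 = add(-6, -6) = -12
  v19 = sub(-9, -12) = 3
  v21 = if0(v19=3 -> else branch v10) = -9

Second demand — change propagation:
  v7: newly demanded (no cache) — executes and yields 81.
  v10: re-runs because in4 -8->0; new result 81.
  v21: re-runs because v10 -9->81; new result 81.

The important point: the flipped condition pulls in fresh nodes; v7 runs for the first time.

v21 now evaluates to 81.
Run set: v7, v10, v21 (3 run).
Changed values: in4, v10, v21.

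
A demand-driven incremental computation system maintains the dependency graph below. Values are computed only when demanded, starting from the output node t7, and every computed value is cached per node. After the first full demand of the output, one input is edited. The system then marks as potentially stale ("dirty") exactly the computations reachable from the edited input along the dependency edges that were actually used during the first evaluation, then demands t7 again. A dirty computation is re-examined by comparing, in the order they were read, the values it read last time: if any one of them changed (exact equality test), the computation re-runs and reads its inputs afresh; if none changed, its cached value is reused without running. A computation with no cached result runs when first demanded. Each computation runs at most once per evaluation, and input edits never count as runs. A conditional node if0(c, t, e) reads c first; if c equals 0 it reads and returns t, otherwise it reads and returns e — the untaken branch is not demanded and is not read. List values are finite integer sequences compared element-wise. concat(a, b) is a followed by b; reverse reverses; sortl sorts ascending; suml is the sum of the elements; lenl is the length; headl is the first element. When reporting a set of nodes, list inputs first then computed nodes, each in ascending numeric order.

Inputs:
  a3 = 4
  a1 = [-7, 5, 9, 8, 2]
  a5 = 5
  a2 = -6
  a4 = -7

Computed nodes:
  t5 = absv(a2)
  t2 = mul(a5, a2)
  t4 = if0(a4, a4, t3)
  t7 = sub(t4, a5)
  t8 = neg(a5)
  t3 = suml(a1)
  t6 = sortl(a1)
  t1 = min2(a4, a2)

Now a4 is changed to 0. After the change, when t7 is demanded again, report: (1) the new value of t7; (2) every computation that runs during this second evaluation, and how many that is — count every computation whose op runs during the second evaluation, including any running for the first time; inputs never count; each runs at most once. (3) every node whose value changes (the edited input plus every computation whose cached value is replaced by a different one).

First evaluation (everything demanded from the output):
  t3 = suml([-7, 5, 9, 8, 2]) = 17
  t4 = if0(a4=-7 -> else branch t3) = 17
  t7 = sub(17, 5) = 12

Propagation after the edit:
  t4: runs — a4 -7->0; result 0.
  t7: runs — t4 17->0; result -5.

New value of t7: -5.
Computations that run: t4, t7 — 2 in total.
Values that change: a4, t4, t7.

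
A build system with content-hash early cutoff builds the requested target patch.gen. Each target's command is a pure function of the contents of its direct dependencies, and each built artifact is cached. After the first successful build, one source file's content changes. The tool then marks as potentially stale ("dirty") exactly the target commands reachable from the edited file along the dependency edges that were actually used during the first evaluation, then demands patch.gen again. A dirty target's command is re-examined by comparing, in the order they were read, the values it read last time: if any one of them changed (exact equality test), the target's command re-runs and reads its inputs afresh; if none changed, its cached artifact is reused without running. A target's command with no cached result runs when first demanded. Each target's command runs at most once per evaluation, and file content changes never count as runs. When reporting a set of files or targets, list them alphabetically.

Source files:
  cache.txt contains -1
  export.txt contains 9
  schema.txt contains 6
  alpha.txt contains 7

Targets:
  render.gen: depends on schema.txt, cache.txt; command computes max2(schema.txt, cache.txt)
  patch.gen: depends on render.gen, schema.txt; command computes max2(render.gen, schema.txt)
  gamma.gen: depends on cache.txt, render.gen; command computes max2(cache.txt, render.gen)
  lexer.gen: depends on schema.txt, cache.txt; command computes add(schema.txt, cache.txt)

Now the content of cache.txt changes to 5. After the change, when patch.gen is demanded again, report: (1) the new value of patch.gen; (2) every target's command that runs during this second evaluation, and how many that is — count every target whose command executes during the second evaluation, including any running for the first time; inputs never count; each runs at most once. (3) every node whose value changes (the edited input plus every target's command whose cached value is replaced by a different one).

First evaluation (everything demanded from the output):
  render.gen = max2(6, -1) = 6
  patch.gen = max2(6, 6) = 6

Propagation after the edit:
  render.gen: runs — cache.txt -1->5; result 6 (same value as before).
  patch.gen: checked — values it read are unchanged (render.gen unchanged, schema.txt unchanged); reused cached 6 without running.

Key observation: the change is absorbed at render.gen — it re-runs but produces the same value, and the output's value is unchanged.

New value of patch.gen: 6.
Target commands that run: render.gen — 1 in total.
Values that change: cache.txt.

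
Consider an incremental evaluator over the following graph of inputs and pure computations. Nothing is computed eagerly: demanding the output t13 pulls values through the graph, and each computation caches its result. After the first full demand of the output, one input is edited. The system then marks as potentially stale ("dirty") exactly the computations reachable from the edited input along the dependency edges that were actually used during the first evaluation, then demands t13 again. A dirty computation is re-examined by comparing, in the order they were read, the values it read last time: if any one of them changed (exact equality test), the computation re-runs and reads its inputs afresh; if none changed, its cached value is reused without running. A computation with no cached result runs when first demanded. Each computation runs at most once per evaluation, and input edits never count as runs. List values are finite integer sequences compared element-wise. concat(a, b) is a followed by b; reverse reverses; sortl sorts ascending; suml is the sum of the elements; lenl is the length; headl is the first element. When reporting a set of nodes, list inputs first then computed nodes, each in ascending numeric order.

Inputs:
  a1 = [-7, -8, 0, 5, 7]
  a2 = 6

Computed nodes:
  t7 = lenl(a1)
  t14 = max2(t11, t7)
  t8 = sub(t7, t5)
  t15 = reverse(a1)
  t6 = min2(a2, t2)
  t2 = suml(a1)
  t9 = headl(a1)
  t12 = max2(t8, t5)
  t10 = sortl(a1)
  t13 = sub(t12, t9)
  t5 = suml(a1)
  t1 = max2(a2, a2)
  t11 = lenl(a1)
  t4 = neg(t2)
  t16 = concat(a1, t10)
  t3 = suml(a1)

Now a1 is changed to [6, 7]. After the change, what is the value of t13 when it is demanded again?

Initial pass — values computed on the first demand:
  t5 = suml([-7, -8, 0, 5, 7]) = -3
  t7 = lenl([-7, -8, 0, 5, 7]) = 5
  t8 = sub(5, -3) = 8
  t9 = headl([-7, -8, 0, 5, 7]) = -7
  t12 = max2(8, -3) = 8
  t13 = sub(8, -7) = 15

Second demand — change propagation:
  t5: re-runs because a1 [-7, -8, 0, 5, 7]->[6, 7]; new result 13.
  t7: re-runs because a1 [-7, -8, 0, 5, 7]->[6, 7]; new result 2.
  t8: re-runs because t7 5->2; t5 -3->13; new result -11.
  t9: re-runs because a1 [-7, -8, 0, 5, 7]->[6, 7]; new result 6.
  t12: re-runs because t8 8->-11; t5 -3->13; new result 13.
  t13: re-runs because t12 8->13; t9 -7->6; new result 7.

t13 now evaluates to 7.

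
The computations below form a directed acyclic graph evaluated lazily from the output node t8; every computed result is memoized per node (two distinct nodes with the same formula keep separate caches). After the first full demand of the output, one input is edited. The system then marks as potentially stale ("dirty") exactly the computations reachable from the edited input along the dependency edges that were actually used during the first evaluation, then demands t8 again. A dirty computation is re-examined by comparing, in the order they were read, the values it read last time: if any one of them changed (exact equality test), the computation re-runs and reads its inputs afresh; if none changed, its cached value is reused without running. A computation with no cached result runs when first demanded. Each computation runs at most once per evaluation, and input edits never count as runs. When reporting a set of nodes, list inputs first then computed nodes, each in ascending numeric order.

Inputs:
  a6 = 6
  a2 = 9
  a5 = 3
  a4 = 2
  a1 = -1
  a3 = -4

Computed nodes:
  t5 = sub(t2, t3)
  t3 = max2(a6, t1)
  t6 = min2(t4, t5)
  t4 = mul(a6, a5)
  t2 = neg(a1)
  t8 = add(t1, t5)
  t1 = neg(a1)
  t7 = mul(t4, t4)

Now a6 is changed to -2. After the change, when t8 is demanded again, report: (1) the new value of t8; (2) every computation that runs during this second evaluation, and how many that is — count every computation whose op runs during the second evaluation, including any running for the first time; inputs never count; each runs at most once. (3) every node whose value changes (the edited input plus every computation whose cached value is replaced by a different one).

First demand of the output computes:
  t1 = neg(-1) = 1
  t2 = neg(-1) = 1
  t3 = max2(6, 1) = 6
  t5 = sub(1, 6) = -5
  t8 = add(1, -5) = -4

After the edit, cleaning proceeds:
  t3: a read changed (a6 6->-2) — executes, giving 1.
  t5: a read changed (t3 6->1) — executes, giving 0.
  t8: a read changed (t5 -5->0) — executes, giving 1.

Demanding t8 again yields 1.
3 computations run: t3, t5, t8.
The nodes whose values change: a6, t3, t5, t8.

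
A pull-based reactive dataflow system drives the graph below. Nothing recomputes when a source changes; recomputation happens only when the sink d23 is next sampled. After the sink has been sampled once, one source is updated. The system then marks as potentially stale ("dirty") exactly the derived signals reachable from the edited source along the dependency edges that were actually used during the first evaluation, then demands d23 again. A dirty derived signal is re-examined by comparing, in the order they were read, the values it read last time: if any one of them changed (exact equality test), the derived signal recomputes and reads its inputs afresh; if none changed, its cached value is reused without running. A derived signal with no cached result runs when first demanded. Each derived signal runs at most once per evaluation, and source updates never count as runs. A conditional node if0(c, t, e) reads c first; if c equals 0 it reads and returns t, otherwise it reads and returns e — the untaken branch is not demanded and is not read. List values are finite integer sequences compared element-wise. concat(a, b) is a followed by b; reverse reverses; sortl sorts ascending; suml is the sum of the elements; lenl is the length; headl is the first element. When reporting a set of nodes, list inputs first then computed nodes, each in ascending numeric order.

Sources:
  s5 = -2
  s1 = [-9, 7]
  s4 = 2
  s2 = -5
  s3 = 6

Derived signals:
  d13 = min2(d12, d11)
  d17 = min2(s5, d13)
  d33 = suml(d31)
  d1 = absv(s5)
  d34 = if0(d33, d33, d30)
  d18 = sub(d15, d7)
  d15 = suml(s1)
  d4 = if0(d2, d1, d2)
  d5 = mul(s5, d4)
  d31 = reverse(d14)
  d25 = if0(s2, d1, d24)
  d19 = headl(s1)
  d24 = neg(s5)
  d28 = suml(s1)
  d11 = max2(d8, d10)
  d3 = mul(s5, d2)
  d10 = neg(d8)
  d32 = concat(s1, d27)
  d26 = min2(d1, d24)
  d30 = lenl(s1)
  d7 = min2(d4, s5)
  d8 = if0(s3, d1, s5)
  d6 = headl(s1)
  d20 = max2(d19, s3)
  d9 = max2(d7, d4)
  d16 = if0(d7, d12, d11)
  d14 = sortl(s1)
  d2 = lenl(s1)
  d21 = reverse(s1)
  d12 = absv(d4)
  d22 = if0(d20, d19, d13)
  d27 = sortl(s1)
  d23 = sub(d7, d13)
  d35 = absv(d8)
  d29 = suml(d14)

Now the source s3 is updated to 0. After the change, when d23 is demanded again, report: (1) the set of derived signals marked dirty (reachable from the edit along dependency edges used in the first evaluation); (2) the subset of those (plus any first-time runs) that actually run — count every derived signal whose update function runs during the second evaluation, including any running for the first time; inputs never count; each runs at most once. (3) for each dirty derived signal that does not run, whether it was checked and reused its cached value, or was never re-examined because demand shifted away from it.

Marked dirty: d8, d10, d11, d13, d23.
Derived signals that run: d1, d8, d10, d11 — 4 in total.
Checked but reused from cache: d13, d23.
Key observation: a condition flipped, so demand reaches new nodes — d1 runs for the first time.

First evaluation (everything demanded from the output):
  d2 = lenl([-9, 7]) = 2
  d4 = if0(d2=2 -> else branch d2) = 2
  d7 = min2(2, -2) = -2
  d8 = if0(s3=6 -> else branch s5) = -2
  d10 = neg(-2) = 2
  d11 = max2(-2, 2) = 2
  d12 = absv(2) = 2
  d13 = min2(2, 2) = 2
  d23 = sub(-2, 2) = -4

Propagation after the edit:
  d1: demanded for the first time — runs, produces 2.
  d8: runs — s3 6->0; result 2.
  d10: runs — d8 -2->2; result -2.
  d11: runs — d8 -2->2; d10 2->-2; result 2 (same value as before).
  d13: checked — values it read are unchanged (d12 unchanged, d11 unchanged); reused cached 2 without running.
  d23: checked — values it read are unchanged (d7 unchanged, d13 unchanged); reused cached -4 without running.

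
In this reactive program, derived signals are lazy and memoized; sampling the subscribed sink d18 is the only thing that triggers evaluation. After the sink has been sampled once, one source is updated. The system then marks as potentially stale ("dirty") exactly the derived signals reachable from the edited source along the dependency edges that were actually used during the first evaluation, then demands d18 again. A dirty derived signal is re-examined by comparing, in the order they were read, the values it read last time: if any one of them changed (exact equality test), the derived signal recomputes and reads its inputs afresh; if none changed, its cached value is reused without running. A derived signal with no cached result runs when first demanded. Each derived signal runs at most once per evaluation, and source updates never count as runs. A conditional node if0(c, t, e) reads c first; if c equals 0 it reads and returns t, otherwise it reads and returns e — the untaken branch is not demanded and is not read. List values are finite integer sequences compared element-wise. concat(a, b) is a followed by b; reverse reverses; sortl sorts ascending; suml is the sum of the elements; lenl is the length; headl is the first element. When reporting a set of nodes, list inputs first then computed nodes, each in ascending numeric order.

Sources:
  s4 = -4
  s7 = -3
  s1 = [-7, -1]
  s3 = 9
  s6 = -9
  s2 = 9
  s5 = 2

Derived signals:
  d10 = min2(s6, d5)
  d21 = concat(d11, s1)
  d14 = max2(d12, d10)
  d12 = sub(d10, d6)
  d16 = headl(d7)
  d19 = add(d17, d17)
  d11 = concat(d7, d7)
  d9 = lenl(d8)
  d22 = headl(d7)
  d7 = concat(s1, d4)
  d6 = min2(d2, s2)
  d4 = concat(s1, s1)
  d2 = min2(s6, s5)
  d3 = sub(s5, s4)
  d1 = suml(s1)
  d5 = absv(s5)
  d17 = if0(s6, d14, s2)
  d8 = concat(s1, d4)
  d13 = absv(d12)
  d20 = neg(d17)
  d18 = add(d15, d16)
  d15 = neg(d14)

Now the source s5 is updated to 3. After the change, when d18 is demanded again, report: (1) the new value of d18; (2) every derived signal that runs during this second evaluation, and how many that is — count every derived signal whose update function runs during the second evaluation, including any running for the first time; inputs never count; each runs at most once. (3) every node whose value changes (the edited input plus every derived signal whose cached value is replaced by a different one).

Demanding d18 again yields -7.
3 derived signals run: d2, d5, d10.
The nodes whose values change: s5, d5.
Note where the cutoff bites: d6 is checked, finds nothing changed, and keeps its cache.

First demand of the output computes:
  d2 = min2(-9, 2) = -9
  d4 = concat([-7, -1], [-7, -1]) = [-7, -1, -7, -1]
  d5 = absv(2) = 2
  d6 = min2(-9, 9) = -9
  d7 = concat([-7, -1], [-7, -1, -7, -1]) = [-7, -1, -7, -1, -7, -1]
  d10 = min2(-9, 2) = -9
  d12 = sub(-9, -9) = 0
  d14 = max2(0, -9) = 0
  d15 = neg(0) = 0
  d16 = headl([-7, -1, -7, -1, -7, -1]) = -7
  d18 = add(0, -7) = -7

After the edit, cleaning proceeds:
  d2: a read changed (s5 2->3) — executes, giving -9 — identical to its old value.
  d5: a read changed (s5 2->3) — executes, giving 3.
  d6: dirty, but its reads are unchanged (d2 unchanged, s2 unchanged); cached -9 stands.
  d10: a read changed (d5 2->3) — executes, giving -9 — identical to its old value.
  d12: dirty, but its reads are unchanged (d10 unchanged, d6 unchanged); cached 0 stands.
  d14: dirty, but its reads are unchanged (d12 unchanged, d10 unchanged); cached 0 stands.
  d15: dirty, but its reads are unchanged (d14 unchanged); cached 0 stands.
  d18: dirty, but its reads are unchanged (d15 unchanged, d16 unchanged); cached -7 stands.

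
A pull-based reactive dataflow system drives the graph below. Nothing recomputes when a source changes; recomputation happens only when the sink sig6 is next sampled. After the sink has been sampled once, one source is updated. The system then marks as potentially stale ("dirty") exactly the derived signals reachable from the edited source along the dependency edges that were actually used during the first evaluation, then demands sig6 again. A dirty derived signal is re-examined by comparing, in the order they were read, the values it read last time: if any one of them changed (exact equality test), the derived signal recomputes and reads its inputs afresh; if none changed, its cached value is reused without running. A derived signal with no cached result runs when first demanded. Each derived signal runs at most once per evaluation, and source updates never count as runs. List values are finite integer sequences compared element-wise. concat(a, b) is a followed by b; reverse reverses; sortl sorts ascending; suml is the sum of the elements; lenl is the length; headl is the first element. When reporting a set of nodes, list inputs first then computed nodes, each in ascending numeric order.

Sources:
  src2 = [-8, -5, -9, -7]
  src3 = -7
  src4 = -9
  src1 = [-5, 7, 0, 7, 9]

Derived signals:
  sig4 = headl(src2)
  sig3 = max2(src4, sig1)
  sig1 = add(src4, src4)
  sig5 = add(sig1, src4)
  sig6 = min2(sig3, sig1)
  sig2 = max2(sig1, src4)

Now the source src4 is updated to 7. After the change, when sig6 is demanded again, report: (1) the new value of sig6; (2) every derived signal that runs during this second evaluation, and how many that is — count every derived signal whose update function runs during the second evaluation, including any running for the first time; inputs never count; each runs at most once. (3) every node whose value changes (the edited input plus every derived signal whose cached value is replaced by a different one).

New value of sig6: 14.
Derived signals that run: sig1, sig3, sig6 — 3 in total.
Values that change: src4, sig1, sig3, sig6.

First evaluation (everything demanded from the output):
  sig1 = add(-9, -9) = -18
  sig3 = max2(-9, -18) = -9
  sig6 = min2(-9, -18) = -18

Propagation after the edit:
  sig1: runs — src4 -9->7; src4 -9->7; result 14.
  sig3: runs — src4 -9->7; sig1 -18->14; result 14.
  sig6: runs — sig3 -9->14; sig1 -18->14; result 14.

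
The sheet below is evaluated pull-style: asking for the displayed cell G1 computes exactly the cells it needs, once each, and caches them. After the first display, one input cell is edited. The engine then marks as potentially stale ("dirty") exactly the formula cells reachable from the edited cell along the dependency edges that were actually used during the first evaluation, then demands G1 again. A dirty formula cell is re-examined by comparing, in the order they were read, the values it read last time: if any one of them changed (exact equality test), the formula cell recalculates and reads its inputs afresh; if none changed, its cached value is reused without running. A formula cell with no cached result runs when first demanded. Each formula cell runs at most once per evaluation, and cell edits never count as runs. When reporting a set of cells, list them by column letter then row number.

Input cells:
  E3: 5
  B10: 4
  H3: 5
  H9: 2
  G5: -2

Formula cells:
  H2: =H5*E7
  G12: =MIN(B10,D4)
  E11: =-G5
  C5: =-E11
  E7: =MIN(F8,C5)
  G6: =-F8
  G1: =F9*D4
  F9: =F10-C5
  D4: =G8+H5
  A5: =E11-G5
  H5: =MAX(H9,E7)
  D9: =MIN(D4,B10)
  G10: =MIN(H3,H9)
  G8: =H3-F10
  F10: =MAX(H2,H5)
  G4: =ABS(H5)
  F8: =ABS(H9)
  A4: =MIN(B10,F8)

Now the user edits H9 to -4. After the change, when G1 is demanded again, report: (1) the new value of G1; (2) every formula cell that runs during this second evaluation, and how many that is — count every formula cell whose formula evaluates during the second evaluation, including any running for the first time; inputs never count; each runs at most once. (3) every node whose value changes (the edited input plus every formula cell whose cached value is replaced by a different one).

First demand of the output computes:
  E11 = -(-2) = 2
  C5 = -(2) = -2
  F8 = ABS(2) = 2
  E7 = MIN(2, -2) = -2
  H5 = MAX(2, -2) = 2
  H2 = 2 * -2 = -4
  F10 = MAX(-4, 2) = 2
  F9 = 2 - -2 = 4
  G8 = 5 - 2 = 3
  D4 = 3 + 2 = 5
  G1 = 4 * 5 = 20

After the edit, cleaning proceeds:
  F8: a read changed (H9 2->-4) — executes, giving 4.
  E7: a read changed (F8 2->4) — executes, giving -2 — identical to its old value.
  H5: a read changed (H9 2->-4) — executes, giving -2.
  H2: a read changed (H5 2->-2) — executes, giving 4.
  F10: a read changed (H2 -4->4; H5 2->-2) — executes, giving 4.
  F9: a read changed (F10 2->4) — executes, giving 6.
  G8: a read changed (F10 2->4) — executes, giving 1.
  D4: a read changed (G8 3->1; H5 2->-2) — executes, giving -1.
  G1: a read changed (F9 4->6; D4 5->-1) — executes, giving -6.

Demanding G1 again yields -6.
9 formula cells run: D4, E7, F8, F9, F10, G1, G8, H2, H5.
The nodes whose values change: D4, F8, F9, F10, G1, G8, H2, H5, H9.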